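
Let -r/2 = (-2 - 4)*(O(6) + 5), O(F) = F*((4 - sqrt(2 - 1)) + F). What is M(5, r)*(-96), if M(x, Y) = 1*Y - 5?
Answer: -67488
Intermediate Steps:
O(F) = F*(3 + F) (O(F) = F*((4 - sqrt(1)) + F) = F*((4 - 1*1) + F) = F*((4 - 1) + F) = F*(3 + F))
r = 708 (r = -2*(-2 - 4)*(6*(3 + 6) + 5) = -(-12)*(6*9 + 5) = -(-12)*(54 + 5) = -(-12)*59 = -2*(-354) = 708)
M(x, Y) = -5 + Y (M(x, Y) = Y - 5 = -5 + Y)
M(5, r)*(-96) = (-5 + 708)*(-96) = 703*(-96) = -67488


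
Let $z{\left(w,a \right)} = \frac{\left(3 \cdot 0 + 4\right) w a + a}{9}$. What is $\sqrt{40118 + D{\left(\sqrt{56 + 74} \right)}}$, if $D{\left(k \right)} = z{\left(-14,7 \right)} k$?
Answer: $\frac{\sqrt{361062 - 385 \sqrt{130}}}{3} \approx 199.07$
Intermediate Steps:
$z{\left(w,a \right)} = \frac{a}{9} + \frac{4 a w}{9}$ ($z{\left(w,a \right)} = \left(\left(0 + 4\right) w a + a\right) \frac{1}{9} = \left(4 w a + a\right) \frac{1}{9} = \left(4 a w + a\right) \frac{1}{9} = \left(a + 4 a w\right) \frac{1}{9} = \frac{a}{9} + \frac{4 a w}{9}$)
$D{\left(k \right)} = - \frac{385 k}{9}$ ($D{\left(k \right)} = \frac{1}{9} \cdot 7 \left(1 + 4 \left(-14\right)\right) k = \frac{1}{9} \cdot 7 \left(1 - 56\right) k = \frac{1}{9} \cdot 7 \left(-55\right) k = - \frac{385 k}{9}$)
$\sqrt{40118 + D{\left(\sqrt{56 + 74} \right)}} = \sqrt{40118 - \frac{385 \sqrt{56 + 74}}{9}} = \sqrt{40118 - \frac{385 \sqrt{130}}{9}}$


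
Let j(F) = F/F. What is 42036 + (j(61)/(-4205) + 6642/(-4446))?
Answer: 43658508968/1038635 ≈ 42035.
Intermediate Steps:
j(F) = 1
42036 + (j(61)/(-4205) + 6642/(-4446)) = 42036 + (1/(-4205) + 6642/(-4446)) = 42036 + (1*(-1/4205) + 6642*(-1/4446)) = 42036 + (-1/4205 - 369/247) = 42036 - 1551892/1038635 = 43658508968/1038635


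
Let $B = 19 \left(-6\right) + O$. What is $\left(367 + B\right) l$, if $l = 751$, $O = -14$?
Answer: $179489$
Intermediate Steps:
$B = -128$ ($B = 19 \left(-6\right) - 14 = -114 - 14 = -128$)
$\left(367 + B\right) l = \left(367 - 128\right) 751 = 239 \cdot 751 = 179489$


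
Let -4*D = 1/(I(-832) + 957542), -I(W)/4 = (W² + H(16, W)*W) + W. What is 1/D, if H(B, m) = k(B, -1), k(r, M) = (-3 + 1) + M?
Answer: 7272040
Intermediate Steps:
k(r, M) = -2 + M
H(B, m) = -3 (H(B, m) = -2 - 1 = -3)
I(W) = -4*W² + 8*W (I(W) = -4*((W² - 3*W) + W) = -4*(W² - 2*W) = -4*W² + 8*W)
D = 1/7272040 (D = -1/(4*(4*(-832)*(2 - 1*(-832)) + 957542)) = -1/(4*(4*(-832)*(2 + 832) + 957542)) = -1/(4*(4*(-832)*834 + 957542)) = -1/(4*(-2775552 + 957542)) = -¼/(-1818010) = -¼*(-1/1818010) = 1/7272040 ≈ 1.3751e-7)
1/D = 1/(1/7272040) = 7272040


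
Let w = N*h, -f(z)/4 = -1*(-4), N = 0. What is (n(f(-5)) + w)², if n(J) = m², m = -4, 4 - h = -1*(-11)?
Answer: 256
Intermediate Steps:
h = -7 (h = 4 - (-1)*(-11) = 4 - 1*11 = 4 - 11 = -7)
f(z) = -16 (f(z) = -(-4)*(-4) = -4*4 = -16)
n(J) = 16 (n(J) = (-4)² = 16)
w = 0 (w = 0*(-7) = 0)
(n(f(-5)) + w)² = (16 + 0)² = 16² = 256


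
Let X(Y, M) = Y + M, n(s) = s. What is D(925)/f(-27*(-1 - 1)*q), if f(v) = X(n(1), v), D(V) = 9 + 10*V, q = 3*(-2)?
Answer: -9259/323 ≈ -28.666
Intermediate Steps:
q = -6
X(Y, M) = M + Y
f(v) = 1 + v (f(v) = v + 1 = 1 + v)
D(925)/f(-27*(-1 - 1)*q) = (9 + 10*925)/(1 - 27*(-1 - 1)*(-6)) = (9 + 9250)/(1 - (-54)*(-6)) = 9259/(1 - 27*12) = 9259/(1 - 324) = 9259/(-323) = 9259*(-1/323) = -9259/323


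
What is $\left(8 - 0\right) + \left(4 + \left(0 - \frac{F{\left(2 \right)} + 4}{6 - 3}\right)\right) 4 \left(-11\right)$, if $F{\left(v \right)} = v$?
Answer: $-80$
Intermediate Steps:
$\left(8 - 0\right) + \left(4 + \left(0 - \frac{F{\left(2 \right)} + 4}{6 - 3}\right)\right) 4 \left(-11\right) = \left(8 - 0\right) + \left(4 + \left(0 - \frac{2 + 4}{6 - 3}\right)\right) 4 \left(-11\right) = \left(8 + 0\right) + \left(4 + \left(0 - \frac{6}{3}\right)\right) 4 \left(-11\right) = 8 + \left(4 + \left(0 - 6 \cdot \frac{1}{3}\right)\right) 4 \left(-11\right) = 8 + \left(4 + \left(0 - 2\right)\right) 4 \left(-11\right) = 8 + \left(4 - 2\right) 4 \left(-11\right) = 8 + 2 \cdot 4 \left(-11\right) = 8 + 8 \left(-11\right) = 8 - 88 = -80$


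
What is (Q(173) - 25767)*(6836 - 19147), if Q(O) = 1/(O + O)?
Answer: 109757255491/346 ≈ 3.1722e+8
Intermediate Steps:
Q(O) = 1/(2*O)
(Q(173) - 25767)*(6836 - 19147) = ((½)/173 - 25767)*(6836 - 19147) = ((½)*(1/173) - 25767)*(-12311) = (1/346 - 25767)*(-12311) = -8915381/346*(-12311) = 109757255491/346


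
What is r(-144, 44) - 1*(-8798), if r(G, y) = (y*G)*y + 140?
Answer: -269846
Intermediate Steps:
r(G, y) = 140 + G*y**2 (r(G, y) = (G*y)*y + 140 = G*y**2 + 140 = 140 + G*y**2)
r(-144, 44) - 1*(-8798) = (140 - 144*44**2) - 1*(-8798) = (140 - 144*1936) + 8798 = (140 - 278784) + 8798 = -278644 + 8798 = -269846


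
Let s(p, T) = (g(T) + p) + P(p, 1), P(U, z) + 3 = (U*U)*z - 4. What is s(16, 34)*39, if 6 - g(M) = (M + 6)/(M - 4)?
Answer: 10517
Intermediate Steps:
P(U, z) = -7 + z*U² (P(U, z) = -3 + ((U*U)*z - 4) = -3 + (U²*z - 4) = -3 + (z*U² - 4) = -3 + (-4 + z*U²) = -7 + z*U²)
g(M) = 6 - (6 + M)/(-4 + M) (g(M) = 6 - (M + 6)/(M - 4) = 6 - (6 + M)/(-4 + M))
s(p, T) = -7 + p + p² + 5*(-6 + T)/(-4 + T) (s(p, T) = (5*(-6 + T)/(-4 + T) + p) + (-7 + 1*p²) = (p + 5*(-6 + T)/(-4 + T)) + (-7 + p²) = -7 + p + p² + 5*(-6 + T)/(-4 + T))
s(16, 34)*39 = ((-30 + 5*34 + (-4 + 34)*(-7 + 16 + 16²))/(-4 + 34))*39 = ((-30 + 170 + 30*(-7 + 16 + 256))/30)*39 = ((-30 + 170 + 30*265)/30)*39 = ((-30 + 170 + 7950)/30)*39 = ((1/30)*8090)*39 = (809/3)*39 = 10517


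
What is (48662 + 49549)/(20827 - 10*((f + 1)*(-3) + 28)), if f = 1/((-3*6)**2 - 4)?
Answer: 1047584/219489 ≈ 4.7728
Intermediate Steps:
f = 1/320 (f = 1/((-18)**2 - 4) = 1/(324 - 4) = 1/320 ≈ 0.0031250)
(48662 + 49549)/(20827 - 10*((f + 1)*(-3) + 28)) = (48662 + 49549)/(20827 - 10*((1/320 + 1)*(-3) + 28)) = 98211/(20827 - 10*((321/320)*(-3) + 28)) = 98211/(20827 - 10*(-963/320 + 28)) = 98211/(20827 - 10*7997/320) = 98211/(20827 - 7997/32) = 98211/(658467/32) = 98211*(32/658467) = 1047584/219489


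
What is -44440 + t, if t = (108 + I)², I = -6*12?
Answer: -43144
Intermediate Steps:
I = -72
t = 1296 (t = (108 - 72)² = 36² = 1296)
-44440 + t = -44440 + 1296 = -43144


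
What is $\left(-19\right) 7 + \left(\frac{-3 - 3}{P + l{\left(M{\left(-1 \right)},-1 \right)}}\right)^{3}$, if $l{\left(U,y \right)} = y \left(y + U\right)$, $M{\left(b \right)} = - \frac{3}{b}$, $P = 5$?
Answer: $-141$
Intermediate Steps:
$l{\left(U,y \right)} = y \left(U + y\right)$
$\left(-19\right) 7 + \left(\frac{-3 - 3}{P + l{\left(M{\left(-1 \right)},-1 \right)}}\right)^{3} = \left(-19\right) 7 + \left(\frac{-3 - 3}{5 - \left(- \frac{3}{-1} - 1\right)}\right)^{3} = -133 + \left(- \frac{6}{5 - \left(\left(-3\right) \left(-1\right) - 1\right)}\right)^{3} = -133 + \left(- \frac{6}{5 - \left(3 - 1\right)}\right)^{3} = -133 + \left(- \frac{6}{5 - 2}\right)^{3} = -133 + \left(- \frac{6}{3}\right)^{3} = -133 + \left(\left(-6\right) \frac{1}{3}\right)^{3} = -133 + \left(-2\right)^{3} = -133 - 8 = -141$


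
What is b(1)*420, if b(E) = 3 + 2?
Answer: 2100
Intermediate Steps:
b(E) = 5
b(1)*420 = 5*420 = 2100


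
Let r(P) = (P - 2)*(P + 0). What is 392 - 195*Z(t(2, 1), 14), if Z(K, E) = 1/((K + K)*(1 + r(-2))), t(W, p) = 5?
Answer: 2339/6 ≈ 389.83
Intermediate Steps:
r(P) = P*(-2 + P) (r(P) = (-2 + P)*P = P*(-2 + P))
Z(K, E) = 1/(18*K) (Z(K, E) = 1/((K + K)*(1 - 2*(-2 - 2))) = 1/((2*K)*(1 - 2*(-4))) = 1/((2*K)*(1 + 8)) = 1/((2*K)*9) = 1/(18*K))
392 - 195*Z(t(2, 1), 14) = 392 - 65/(6*5) = 392 - 195*1/90 = 392 - 13/6 = 2339/6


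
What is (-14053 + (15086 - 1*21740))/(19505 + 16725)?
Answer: -20707/36230 ≈ -0.57154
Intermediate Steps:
(-14053 + (15086 - 1*21740))/(19505 + 16725) = (-14053 + (15086 - 21740))/36230 = (-14053 - 6654)*(1/36230) = -20707*1/36230 = -20707/36230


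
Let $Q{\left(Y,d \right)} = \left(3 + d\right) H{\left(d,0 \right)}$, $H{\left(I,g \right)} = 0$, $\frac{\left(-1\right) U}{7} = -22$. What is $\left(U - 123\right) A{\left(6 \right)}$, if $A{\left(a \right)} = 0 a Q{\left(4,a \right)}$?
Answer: $0$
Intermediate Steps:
$U = 154$ ($U = \left(-7\right) \left(-22\right) = 154$)
$Q{\left(Y,d \right)} = 0$ ($Q{\left(Y,d \right)} = \left(3 + d\right) 0 = 0$)
$A{\left(a \right)} = 0$ ($A{\left(a \right)} = 0 a 0 = 0 \cdot 0 = 0$)
$\left(U - 123\right) A{\left(6 \right)} = \left(154 - 123\right) 0 = 31 \cdot 0 = 0$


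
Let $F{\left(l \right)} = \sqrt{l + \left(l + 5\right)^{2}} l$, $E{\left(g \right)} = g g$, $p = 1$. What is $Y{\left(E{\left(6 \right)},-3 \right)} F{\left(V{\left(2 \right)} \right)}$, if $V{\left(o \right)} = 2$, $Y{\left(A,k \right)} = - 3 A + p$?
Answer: $- 214 \sqrt{51} \approx -1528.3$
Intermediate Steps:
$E{\left(g \right)} = g^{2}$
$Y{\left(A,k \right)} = 1 - 3 A$ ($Y{\left(A,k \right)} = - 3 A + 1 = 1 - 3 A$)
$F{\left(l \right)} = l \sqrt{l + \left(5 + l\right)^{2}}$ ($F{\left(l \right)} = \sqrt{l + \left(5 + l\right)^{2}} l = l \sqrt{l + \left(5 + l\right)^{2}}$)
$Y{\left(E{\left(6 \right)},-3 \right)} F{\left(V{\left(2 \right)} \right)} = \left(1 - 3 \cdot 6^{2}\right) 2 \sqrt{2 + \left(5 + 2\right)^{2}} = \left(1 - 108\right) 2 \sqrt{2 + 7^{2}} = \left(1 - 108\right) 2 \sqrt{2 + 49} = - 107 \cdot 2 \sqrt{51} = - 214 \sqrt{51}$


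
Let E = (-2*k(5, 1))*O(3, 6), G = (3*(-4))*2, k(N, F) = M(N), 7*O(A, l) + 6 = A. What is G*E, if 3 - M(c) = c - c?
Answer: -432/7 ≈ -61.714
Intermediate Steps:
M(c) = 3 (M(c) = 3 - (c - c) = 3 - 1*0 = 3 + 0 = 3)
O(A, l) = -6/7 + A/7
k(N, F) = 3
G = -24 (G = -12*2 = -24)
E = 18/7 (E = (-2*3)*(-6/7 + (⅐)*3) = -6*(-6/7 + 3/7) = -6*(-3/7) = 18/7 ≈ 2.5714)
G*E = -24*18/7 = -432/7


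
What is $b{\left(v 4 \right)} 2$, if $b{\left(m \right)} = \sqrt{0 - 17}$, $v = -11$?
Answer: $2 i \sqrt{17} \approx 8.2462 i$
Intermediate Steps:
$b{\left(m \right)} = i \sqrt{17}$ ($b{\left(m \right)} = \sqrt{-17} = i \sqrt{17}$)
$b{\left(v 4 \right)} 2 = i \sqrt{17} \cdot 2 = 2 i \sqrt{17}$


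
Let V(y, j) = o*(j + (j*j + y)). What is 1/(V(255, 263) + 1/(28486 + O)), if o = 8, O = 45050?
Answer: 73536/40996025857 ≈ 1.7937e-6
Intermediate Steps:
V(y, j) = 8*j + 8*y + 8*j² (V(y, j) = 8*(j + (j*j + y)) = 8*(j + (j² + y)) = 8*(j + (y + j²)) = 8*(j + y + j²) = 8*j + 8*y + 8*j²)
1/(V(255, 263) + 1/(28486 + O)) = 1/((8*263 + 8*255 + 8*263²) + 1/(28486 + 45050)) = 1/((2104 + 2040 + 8*69169) + 1/73536) = 1/((2104 + 2040 + 553352) + 1/73536) = 1/(557496 + 1/73536) = 1/(40996025857/73536) = 73536/40996025857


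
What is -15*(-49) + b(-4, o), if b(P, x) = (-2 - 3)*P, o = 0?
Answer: 755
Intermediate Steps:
b(P, x) = -5*P
-15*(-49) + b(-4, o) = -15*(-49) - 5*(-4) = 735 + 20 = 755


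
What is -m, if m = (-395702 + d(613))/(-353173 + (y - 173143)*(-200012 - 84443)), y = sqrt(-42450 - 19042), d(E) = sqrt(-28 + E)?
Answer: 4872183647910546/606417451886192862241 - 36938279169*sqrt(65)/606417451886192862241 - 853365*I*sqrt(999245)/1212834903772385724482 + 56279706205*I*sqrt(15373)/606417451886192862241 ≈ 8.0339e-6 + 1.1506e-8*I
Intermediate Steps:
y = 2*I*sqrt(15373) (y = sqrt(-61492) = 2*I*sqrt(15373) ≈ 247.98*I)
m = (-395702 + 3*sqrt(65))/(49251038892 - 568910*I*sqrt(15373)) (m = (-395702 + sqrt(-28 + 613))/(-353173 + (2*I*sqrt(15373) - 173143)*(-200012 - 84443)) = (-395702 + sqrt(585))/(-353173 + (-173143 + 2*I*sqrt(15373))*(-284455)) = (-395702 + 3*sqrt(65))/(-353173 + (49251392065 - 568910*I*sqrt(15373))) = (-395702 + 3*sqrt(65))/(49251038892 - 568910*I*sqrt(15373)) ≈ -8.0339e-6 - 1.1506e-8*I)
-m = -(-4872183647910546/606417451886192862241 + 36938279169*sqrt(65)/606417451886192862241 - 56279706205*I*sqrt(15373)/606417451886192862241 + 853365*I*sqrt(999245)/1212834903772385724482) = 4872183647910546/606417451886192862241 - 36938279169*sqrt(65)/606417451886192862241 - 853365*I*sqrt(999245)/1212834903772385724482 + 56279706205*I*sqrt(15373)/606417451886192862241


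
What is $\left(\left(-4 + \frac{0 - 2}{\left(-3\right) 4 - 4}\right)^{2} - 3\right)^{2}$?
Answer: $\frac{591361}{4096} \approx 144.38$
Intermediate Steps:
$\left(\left(-4 + \frac{0 - 2}{\left(-3\right) 4 - 4}\right)^{2} - 3\right)^{2} = \left(\left(-4 - \frac{2}{-12 - 4}\right)^{2} - 3\right)^{2} = \left(\left(-4 - \frac{2}{-16}\right)^{2} - 3\right)^{2} = \left(\left(-4 - - \frac{1}{8}\right)^{2} - 3\right)^{2} = \left(\left(-4 + \frac{1}{8}\right)^{2} - 3\right)^{2} = \left(\left(- \frac{31}{8}\right)^{2} - 3\right)^{2} = \left(\frac{961}{64} - 3\right)^{2} = \left(\frac{769}{64}\right)^{2} = \frac{591361}{4096}$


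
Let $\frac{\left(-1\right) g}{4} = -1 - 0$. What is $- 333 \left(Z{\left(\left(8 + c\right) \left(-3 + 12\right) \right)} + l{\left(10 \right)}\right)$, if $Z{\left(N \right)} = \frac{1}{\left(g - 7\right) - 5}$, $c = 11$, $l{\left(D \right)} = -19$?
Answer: $\frac{50949}{8} \approx 6368.6$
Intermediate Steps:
$g = 4$ ($g = - 4 \left(-1 - 0\right) = - 4 \left(-1 + 0\right) = \left(-4\right) \left(-1\right) = 4$)
$Z{\left(N \right)} = - \frac{1}{8}$ ($Z{\left(N \right)} = \frac{1}{\left(4 - 7\right) - 5} = \frac{1}{-3 - 5} = \frac{1}{-8} = - \frac{1}{8}$)
$- 333 \left(Z{\left(\left(8 + c\right) \left(-3 + 12\right) \right)} + l{\left(10 \right)}\right) = - 333 \left(- \frac{1}{8} - 19\right) = \left(-333\right) \left(- \frac{153}{8}\right) = \frac{50949}{8}$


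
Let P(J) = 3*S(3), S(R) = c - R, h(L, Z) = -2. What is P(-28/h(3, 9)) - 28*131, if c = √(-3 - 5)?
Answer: -3677 + 6*I*√2 ≈ -3677.0 + 8.4853*I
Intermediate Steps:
c = 2*I*√2 (c = √(-8) = 2*I*√2 ≈ 2.8284*I)
S(R) = -R + 2*I*√2 (S(R) = 2*I*√2 - R = -R + 2*I*√2)
P(J) = -9 + 6*I*√2 (P(J) = 3*(-1*3 + 2*I*√2) = 3*(-3 + 2*I*√2) = -9 + 6*I*√2)
P(-28/h(3, 9)) - 28*131 = (-9 + 6*I*√2) - 28*131 = (-9 + 6*I*√2) - 3668 = -3677 + 6*I*√2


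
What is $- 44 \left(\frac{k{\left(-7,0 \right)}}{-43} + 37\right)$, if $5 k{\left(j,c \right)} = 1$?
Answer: $- \frac{349976}{215} \approx -1627.8$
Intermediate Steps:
$k{\left(j,c \right)} = \frac{1}{5}$ ($k{\left(j,c \right)} = \frac{1}{5} \cdot 1 = \frac{1}{5}$)
$- 44 \left(\frac{k{\left(-7,0 \right)}}{-43} + 37\right) = - 44 \left(\frac{1}{5 \left(-43\right)} + 37\right) = - 44 \left(\frac{1}{5} \left(- \frac{1}{43}\right) + 37\right) = - 44 \left(- \frac{1}{215} + 37\right) = \left(-44\right) \frac{7954}{215} = - \frac{349976}{215}$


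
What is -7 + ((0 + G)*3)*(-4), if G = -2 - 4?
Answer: 65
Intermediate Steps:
G = -6
-7 + ((0 + G)*3)*(-4) = -7 + ((0 - 6)*3)*(-4) = -7 - 6*3*(-4) = -7 - 18*(-4) = -7 + 72 = 65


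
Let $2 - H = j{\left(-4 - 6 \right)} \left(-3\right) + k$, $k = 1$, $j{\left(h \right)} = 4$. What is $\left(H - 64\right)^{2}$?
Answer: $2601$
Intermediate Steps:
$H = 13$ ($H = 2 - \left(4 \left(-3\right) + 1\right) = 2 - \left(-12 + 1\right) = 2 - -11 = 2 + 11 = 13$)
$\left(H - 64\right)^{2} = \left(13 - 64\right)^{2} = \left(-51\right)^{2} = 2601$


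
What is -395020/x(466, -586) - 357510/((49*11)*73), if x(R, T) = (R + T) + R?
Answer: -7833275200/6807031 ≈ -1150.8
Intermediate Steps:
x(R, T) = T + 2*R
-395020/x(466, -586) - 357510/((49*11)*73) = -395020/(-586 + 2*466) - 357510/((49*11)*73) = -395020/(-586 + 932) - 357510/(539*73) = -395020/346 - 357510/39347 = -395020*1/346 - 357510*1/39347 = -197510/173 - 357510/39347 = -7833275200/6807031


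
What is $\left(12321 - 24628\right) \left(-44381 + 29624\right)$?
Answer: $181614399$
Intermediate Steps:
$\left(12321 - 24628\right) \left(-44381 + 29624\right) = \left(-12307\right) \left(-14757\right) = 181614399$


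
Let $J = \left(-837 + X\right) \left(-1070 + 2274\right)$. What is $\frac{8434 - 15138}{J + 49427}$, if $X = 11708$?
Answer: $- \frac{6704}{13138111} \approx -0.00051027$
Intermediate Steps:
$J = 13088684$ ($J = \left(-837 + 11708\right) \left(-1070 + 2274\right) = 10871 \cdot 1204 = 13088684$)
$\frac{8434 - 15138}{J + 49427} = \frac{8434 - 15138}{13088684 + 49427} = - \frac{6704}{13138111}$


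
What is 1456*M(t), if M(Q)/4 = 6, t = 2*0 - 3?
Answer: 34944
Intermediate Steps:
t = -3 (t = 0 - 3 = -3)
M(Q) = 24 (M(Q) = 4*6 = 24)
1456*M(t) = 1456*24 = 34944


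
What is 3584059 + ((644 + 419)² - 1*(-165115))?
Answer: 4879143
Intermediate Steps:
3584059 + ((644 + 419)² - 1*(-165115)) = 3584059 + (1063² + 165115) = 3584059 + (1129969 + 165115) = 3584059 + 1295084 = 4879143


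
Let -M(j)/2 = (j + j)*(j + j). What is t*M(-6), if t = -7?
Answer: 2016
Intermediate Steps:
M(j) = -8*j² (M(j) = -2*(j + j)*(j + j) = -2*2*j*2*j = -8*j²)
t*M(-6) = -(-56)*(-6)² = -(-56)*36 = -7*(-288) = 2016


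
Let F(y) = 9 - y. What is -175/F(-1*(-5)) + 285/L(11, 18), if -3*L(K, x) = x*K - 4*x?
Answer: -1415/28 ≈ -50.536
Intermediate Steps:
L(K, x) = 4*x/3 - K*x/3 (L(K, x) = -(x*K - 4*x)/3 = -(K*x - 4*x)/3 = -(-4*x + K*x)/3 = 4*x/3 - K*x/3)
-175/F(-1*(-5)) + 285/L(11, 18) = -175/(9 - (-1)*(-5)) + 285/(((1/3)*18*(4 - 1*11))) = -175/(9 - 1*5) + 285/(((1/3)*18*(4 - 11))) = -175/(9 - 5) + 285/(((1/3)*18*(-7))) = -175/4 + 285/(-42) = -175*1/4 + 285*(-1/42) = -175/4 - 95/14 = -1415/28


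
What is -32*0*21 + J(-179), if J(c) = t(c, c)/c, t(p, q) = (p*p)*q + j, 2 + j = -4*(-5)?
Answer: 5735321/179 ≈ 32041.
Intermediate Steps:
j = 18 (j = -2 - 4*(-5) = -2 + 20 = 18)
t(p, q) = 18 + q*p² (t(p, q) = (p*p)*q + 18 = p²*q + 18 = q*p² + 18 = 18 + q*p²)
J(c) = (18 + c³)/c (J(c) = (18 + c*c²)/c = (18 + c³)/c)
-32*0*21 + J(-179) = -32*0*21 + (18 + (-179)³)/(-179) = 0*21 - (18 - 5735339)/179 = 0 - 1/179*(-5735321) = 0 + 5735321/179 = 5735321/179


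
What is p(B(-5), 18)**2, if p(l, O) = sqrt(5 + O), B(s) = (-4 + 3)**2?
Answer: 23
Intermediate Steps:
B(s) = 1 (B(s) = (-1)**2 = 1)
p(B(-5), 18)**2 = (sqrt(5 + 18))**2 = (sqrt(23))**2 = 23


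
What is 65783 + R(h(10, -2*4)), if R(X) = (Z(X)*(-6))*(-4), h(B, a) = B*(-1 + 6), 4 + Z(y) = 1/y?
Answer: 1642187/25 ≈ 65688.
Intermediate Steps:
Z(y) = -4 + 1/y
h(B, a) = 5*B (h(B, a) = B*5 = 5*B)
R(X) = -96 + 24/X (R(X) = ((-4 + 1/X)*(-6))*(-4) = (24 - 6/X)*(-4) = -96 + 24/X)
65783 + R(h(10, -2*4)) = 65783 + (-96 + 24/((5*10))) = 65783 + (-96 + 24/50) = 65783 + (-96 + 24*(1/50)) = 65783 + (-96 + 12/25) = 65783 - 2388/25 = 1642187/25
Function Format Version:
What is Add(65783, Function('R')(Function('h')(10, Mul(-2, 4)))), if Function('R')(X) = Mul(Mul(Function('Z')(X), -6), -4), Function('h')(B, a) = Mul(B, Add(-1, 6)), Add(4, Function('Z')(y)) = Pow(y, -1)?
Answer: Rational(1642187, 25) ≈ 65688.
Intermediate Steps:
Function('Z')(y) = Add(-4, Pow(y, -1))
Function('h')(B, a) = Mul(5, B) (Function('h')(B, a) = Mul(B, 5) = Mul(5, B))
Function('R')(X) = Add(-96, Mul(24, Pow(X, -1))) (Function('R')(X) = Mul(Mul(Add(-4, Pow(X, -1)), -6), -4) = Mul(Add(24, Mul(-6, Pow(X, -1))), -4) = Add(-96, Mul(24, Pow(X, -1))))
Add(65783, Function('R')(Function('h')(10, Mul(-2, 4)))) = Add(65783, Add(-96, Mul(24, Pow(Mul(5, 10), -1)))) = Add(65783, Add(-96, Mul(24, Pow(50, -1)))) = Add(65783, Add(-96, Mul(24, Rational(1, 50)))) = Add(65783, Add(-96, Rational(12, 25))) = Add(65783, Rational(-2388, 25)) = Rational(1642187, 25)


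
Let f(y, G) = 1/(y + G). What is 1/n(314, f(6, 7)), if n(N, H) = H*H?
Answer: 169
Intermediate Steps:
f(y, G) = 1/(G + y)
n(N, H) = H**2
1/n(314, f(6, 7)) = 1/((1/(7 + 6))**2) = 1/((1/13)**2) = 1/(1/169) = 169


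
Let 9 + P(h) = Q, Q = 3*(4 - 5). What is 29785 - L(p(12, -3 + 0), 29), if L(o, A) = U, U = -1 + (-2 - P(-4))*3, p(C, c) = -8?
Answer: 29756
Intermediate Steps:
Q = -3 (Q = 3*(-1) = -3)
P(h) = -12 (P(h) = -9 - 3 = -12)
U = 29 (U = -1 + (-2 - 1*(-12))*3 = -1 + (-2 + 12)*3 = -1 + 10*3 = -1 + 30 = 29)
L(o, A) = 29
29785 - L(p(12, -3 + 0), 29) = 29785 - 1*29 = 29785 - 29 = 29756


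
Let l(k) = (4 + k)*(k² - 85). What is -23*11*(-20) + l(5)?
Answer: 4520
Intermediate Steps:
l(k) = (-85 + k²)*(4 + k) (l(k) = (4 + k)*(-85 + k²) = (-85 + k²)*(4 + k))
-23*11*(-20) + l(5) = -23*11*(-20) + (-340 + 5³ - 85*5 + 4*5²) = -253*(-20) + (-340 + 125 - 425 + 4*25) = 5060 + (-340 + 125 - 425 + 100) = 5060 - 540 = 4520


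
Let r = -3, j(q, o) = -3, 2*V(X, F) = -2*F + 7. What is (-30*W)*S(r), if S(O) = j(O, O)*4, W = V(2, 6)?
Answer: -900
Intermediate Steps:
V(X, F) = 7/2 - F (V(X, F) = (-2*F + 7)/2 = (7 - 2*F)/2 = 7/2 - F)
W = -5/2 (W = 7/2 - 1*6 = 7/2 - 6 = -5/2 ≈ -2.5000)
S(O) = -12 (S(O) = -3*4 = -12)
(-30*W)*S(r) = -30*(-5/2)*(-12) = 75*(-12) = -900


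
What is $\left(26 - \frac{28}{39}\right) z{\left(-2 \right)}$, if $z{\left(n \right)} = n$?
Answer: $- \frac{1972}{39} \approx -50.564$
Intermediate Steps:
$\left(26 - \frac{28}{39}\right) z{\left(-2 \right)} = \left(26 - \frac{28}{39}\right) \left(-2\right) = \frac{986}{39} \left(-2\right) = - \frac{1972}{39}$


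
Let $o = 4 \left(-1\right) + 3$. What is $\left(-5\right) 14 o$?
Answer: $70$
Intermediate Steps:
$o = -1$ ($o = -4 + 3 = -1$)
$\left(-5\right) 14 o = \left(-5\right) 14 \left(-1\right) = \left(-70\right) \left(-1\right) = 70$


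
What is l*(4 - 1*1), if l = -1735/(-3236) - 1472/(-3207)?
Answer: 10327537/3459284 ≈ 2.9855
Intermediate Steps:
l = 10327537/10377852 (l = -1735*(-1/3236) - 1472*(-1/3207) = 1735/3236 + 1472/3207 = 10327537/10377852 ≈ 0.99515)
l*(4 - 1*1) = 10327537*(4 - 1*1)/10377852 = 10327537*(4 - 1)/10377852 = (10327537/10377852)*3 = 10327537/3459284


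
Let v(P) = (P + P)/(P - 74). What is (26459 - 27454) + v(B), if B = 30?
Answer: -10960/11 ≈ -996.36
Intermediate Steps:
v(P) = 2*P/(-74 + P) (v(P) = (2*P)/(-74 + P) = 2*P/(-74 + P))
(26459 - 27454) + v(B) = (26459 - 27454) + 2*30/(-74 + 30) = -995 + 2*30/(-44) = -995 + 2*30*(-1/44) = -995 - 15/11 = -10960/11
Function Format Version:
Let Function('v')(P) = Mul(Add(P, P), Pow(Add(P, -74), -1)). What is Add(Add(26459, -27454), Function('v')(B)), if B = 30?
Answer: Rational(-10960, 11) ≈ -996.36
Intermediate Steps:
Function('v')(P) = Mul(2, P, Pow(Add(-74, P), -1)) (Function('v')(P) = Mul(Mul(2, P), Pow(Add(-74, P), -1)) = Mul(2, P, Pow(Add(-74, P), -1)))
Add(Add(26459, -27454), Function('v')(B)) = Add(Add(26459, -27454), Mul(2, 30, Pow(Add(-74, 30), -1))) = Add(-995, Mul(2, 30, Pow(-44, -1))) = Add(-995, Mul(2, 30, Rational(-1, 44))) = Add(-995, Rational(-15, 11)) = Rational(-10960, 11)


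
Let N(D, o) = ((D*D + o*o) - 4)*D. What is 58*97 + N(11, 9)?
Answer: 7804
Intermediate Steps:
N(D, o) = D*(-4 + D² + o²) (N(D, o) = ((D² + o²) - 4)*D = (-4 + D² + o²)*D = D*(-4 + D² + o²))
58*97 + N(11, 9) = 58*97 + 11*(-4 + 11² + 9²) = 5626 + 11*(-4 + 121 + 81) = 5626 + 11*198 = 5626 + 2178 = 7804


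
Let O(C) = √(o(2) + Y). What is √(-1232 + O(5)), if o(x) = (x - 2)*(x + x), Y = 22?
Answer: √(-1232 + √22) ≈ 35.033*I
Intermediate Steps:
o(x) = 2*x*(-2 + x) (o(x) = (-2 + x)*(2*x) = 2*x*(-2 + x))
O(C) = √22 (O(C) = √(2*2*(-2 + 2) + 22) = √(2*2*0 + 22) = √(0 + 22) = √22)
√(-1232 + O(5)) = √(-1232 + √22)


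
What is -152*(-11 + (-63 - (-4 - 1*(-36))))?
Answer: 16112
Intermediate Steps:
-152*(-11 + (-63 - (-4 - 1*(-36)))) = -152*(-11 + (-63 - (-4 + 36))) = -152*(-11 + (-63 - 1*32)) = -152*(-11 + (-63 - 32)) = -152*(-11 - 95) = -152*(-106) = 16112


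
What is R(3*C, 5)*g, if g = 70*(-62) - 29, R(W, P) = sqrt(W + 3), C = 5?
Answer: -13107*sqrt(2) ≈ -18536.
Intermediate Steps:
R(W, P) = sqrt(3 + W)
g = -4369 (g = -4340 - 29 = -4369)
R(3*C, 5)*g = sqrt(3 + 3*5)*(-4369) = sqrt(3 + 15)*(-4369) = sqrt(18)*(-4369) = (3*sqrt(2))*(-4369) = -13107*sqrt(2)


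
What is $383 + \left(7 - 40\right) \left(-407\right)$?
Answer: $13814$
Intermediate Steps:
$383 + \left(7 - 40\right) \left(-407\right) = 383 - -13431 = 383 + 13431 = 13814$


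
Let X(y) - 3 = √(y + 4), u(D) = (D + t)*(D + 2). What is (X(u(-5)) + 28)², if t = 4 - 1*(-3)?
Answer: (31 + I*√2)² ≈ 959.0 + 87.681*I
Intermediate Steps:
t = 7 (t = 4 + 3 = 7)
u(D) = (2 + D)*(7 + D) (u(D) = (D + 7)*(D + 2) = (7 + D)*(2 + D) = (2 + D)*(7 + D))
X(y) = 3 + √(4 + y) (X(y) = 3 + √(y + 4) = 3 + √(4 + y))
(X(u(-5)) + 28)² = ((3 + √(4 + (14 + (-5)² + 9*(-5)))) + 28)² = ((3 + √(4 + (14 + 25 - 45))) + 28)² = ((3 + √(4 - 6)) + 28)² = ((3 + √(-2)) + 28)² = ((3 + I*√2) + 28)² = (31 + I*√2)²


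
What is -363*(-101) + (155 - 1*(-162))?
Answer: 36980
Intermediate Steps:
-363*(-101) + (155 - 1*(-162)) = 36663 + (155 + 162) = 36663 + 317 = 36980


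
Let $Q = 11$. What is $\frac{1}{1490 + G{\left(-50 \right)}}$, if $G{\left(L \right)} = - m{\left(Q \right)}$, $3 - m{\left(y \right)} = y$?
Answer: $\frac{1}{1498} \approx 0.00066756$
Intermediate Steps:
$m{\left(y \right)} = 3 - y$
$G{\left(L \right)} = 8$ ($G{\left(L \right)} = - (3 - 11) = \left(-1\right) \left(-8\right) = 8$)
$\frac{1}{1490 + G{\left(-50 \right)}} = \frac{1}{1490 + 8} = \frac{1}{1498}$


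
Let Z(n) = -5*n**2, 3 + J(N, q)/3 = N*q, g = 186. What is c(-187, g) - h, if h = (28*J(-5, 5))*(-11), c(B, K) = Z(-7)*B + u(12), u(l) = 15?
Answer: 19958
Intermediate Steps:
J(N, q) = -9 + 3*N*q (J(N, q) = -9 + 3*(N*q) = -9 + 3*N*q)
c(B, K) = 15 - 245*B (c(B, K) = (-5*(-7)**2)*B + 15 = (-5*49)*B + 15 = -245*B + 15 = 15 - 245*B)
h = 25872 (h = (28*(-9 + 3*(-5)*5))*(-11) = (28*(-9 - 75))*(-11) = (28*(-84))*(-11) = -2352*(-11) = 25872)
c(-187, g) - h = (15 - 245*(-187)) - 1*25872 = (15 + 45815) - 25872 = 45830 - 25872 = 19958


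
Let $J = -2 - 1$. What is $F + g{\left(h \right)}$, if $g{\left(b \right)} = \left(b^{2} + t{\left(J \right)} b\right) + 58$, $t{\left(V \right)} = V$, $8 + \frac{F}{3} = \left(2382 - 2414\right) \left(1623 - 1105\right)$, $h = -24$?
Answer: $-49046$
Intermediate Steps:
$J = -3$
$F = -49752$ ($F = -24 + 3 \left(2382 - 2414\right) \left(1623 - 1105\right) = -24 + 3 \left(\left(-32\right) 518\right) = -24 + 3 \left(-16576\right) = -24 - 49728 = -49752$)
$g{\left(b \right)} = 58 + b^{2} - 3 b$ ($g{\left(b \right)} = \left(b^{2} - 3 b\right) + 58 = 58 + b^{2} - 3 b$)
$F + g{\left(h \right)} = -49752 + \left(58 + \left(-24\right)^{2} - -72\right) = -49752 + \left(58 + 576 + 72\right) = -49752 + 706 = -49046$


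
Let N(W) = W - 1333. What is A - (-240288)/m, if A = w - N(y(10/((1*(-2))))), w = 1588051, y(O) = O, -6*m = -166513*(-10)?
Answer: 1323268931921/832565 ≈ 1.5894e+6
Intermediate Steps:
m = -832565/3 (m = -(-166513)*(-10)/6 = -⅙*1665130 = -832565/3 ≈ -2.7752e+5)
N(W) = -1333 + W
A = 1589389 (A = 1588051 - (-1333 + 10/((1*(-2)))) = 1588051 - (-1333 + 10/(-2)) = 1588051 - (-1333 + 10*(-½)) = 1588051 - (-1333 - 5) = 1588051 - 1*(-1338) = 1588051 + 1338 = 1589389)
A - (-240288)/m = 1589389 - (-240288)/(-832565/3) = 1589389 - (-240288)*(-3)/832565 = 1589389 - 1*720864/832565 = 1589389 - 720864/832565 = 1323268931921/832565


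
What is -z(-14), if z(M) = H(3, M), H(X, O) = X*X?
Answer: -9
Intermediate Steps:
H(X, O) = X²
z(M) = 9 (z(M) = 3² = 9)
-z(-14) = -1*9 = -9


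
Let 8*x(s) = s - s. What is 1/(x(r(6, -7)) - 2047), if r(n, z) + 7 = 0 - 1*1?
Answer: -1/2047 ≈ -0.00048852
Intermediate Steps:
r(n, z) = -8 (r(n, z) = -7 + (0 - 1*1) = -7 + (0 - 1) = -7 - 1 = -8)
x(s) = 0 (x(s) = (s - s)/8 = (⅛)*0 = 0)
1/(x(r(6, -7)) - 2047) = 1/(0 - 2047) = 1/(-2047) = -1/2047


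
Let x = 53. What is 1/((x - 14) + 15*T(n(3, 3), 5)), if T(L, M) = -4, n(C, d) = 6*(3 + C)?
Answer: -1/21 ≈ -0.047619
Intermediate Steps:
n(C, d) = 18 + 6*C
1/((x - 14) + 15*T(n(3, 3), 5)) = 1/((53 - 14) + 15*(-4)) = 1/(39 - 60) = 1/(-21) = -1/21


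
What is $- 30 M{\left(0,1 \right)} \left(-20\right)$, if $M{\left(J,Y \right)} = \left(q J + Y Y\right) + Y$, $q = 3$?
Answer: $1200$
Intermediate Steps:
$M{\left(J,Y \right)} = Y + Y^{2} + 3 J$ ($M{\left(J,Y \right)} = \left(3 J + Y Y\right) + Y = \left(3 J + Y^{2}\right) + Y = \left(Y^{2} + 3 J\right) + Y = Y + Y^{2} + 3 J$)
$- 30 M{\left(0,1 \right)} \left(-20\right) = - 30 \left(1 + 1^{2} + 3 \cdot 0\right) \left(-20\right) = - 30 \left(1 + 1 + 0\right) \left(-20\right) = \left(-30\right) 2 \left(-20\right) = \left(-60\right) \left(-20\right) = 1200$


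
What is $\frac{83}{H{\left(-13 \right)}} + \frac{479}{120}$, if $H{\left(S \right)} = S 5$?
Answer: $\frac{847}{312} \approx 2.7147$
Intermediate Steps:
$H{\left(S \right)} = 5 S$
$\frac{83}{H{\left(-13 \right)}} + \frac{479}{120} = \frac{83}{5 \left(-13\right)} + \frac{479}{120} = \frac{83}{-65} + 479 \cdot \frac{1}{120} = 83 \left(- \frac{1}{65}\right) + \frac{479}{120} = - \frac{83}{65} + \frac{479}{120} = \frac{847}{312}$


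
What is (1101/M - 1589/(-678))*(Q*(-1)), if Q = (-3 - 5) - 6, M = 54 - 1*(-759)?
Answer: 4756115/91869 ≈ 51.771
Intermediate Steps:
M = 813 (M = 54 + 759 = 813)
Q = -14 (Q = -8 - 6 = -14)
(1101/M - 1589/(-678))*(Q*(-1)) = (1101/813 - 1589/(-678))*(-14*(-1)) = (1101*(1/813) - 1589*(-1/678))*14 = (367/271 + 1589/678)*14 = (679445/183738)*14 = 4756115/91869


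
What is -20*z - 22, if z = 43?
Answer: -882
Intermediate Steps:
-20*z - 22 = -20*43 - 22 = -860 - 22 = -882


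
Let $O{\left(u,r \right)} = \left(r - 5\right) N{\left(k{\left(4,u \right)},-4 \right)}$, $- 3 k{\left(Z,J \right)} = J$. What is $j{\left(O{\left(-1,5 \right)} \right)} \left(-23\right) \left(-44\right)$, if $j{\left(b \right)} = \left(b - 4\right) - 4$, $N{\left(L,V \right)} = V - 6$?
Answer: $-8096$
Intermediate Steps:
$k{\left(Z,J \right)} = - \frac{J}{3}$
$N{\left(L,V \right)} = -6 + V$ ($N{\left(L,V \right)} = V - 6 = -6 + V$)
$O{\left(u,r \right)} = 50 - 10 r$ ($O{\left(u,r \right)} = \left(r - 5\right) \left(-6 - 4\right) = \left(-5 + r\right) \left(-10\right) = 50 - 10 r$)
$j{\left(b \right)} = -8 + b$ ($j{\left(b \right)} = \left(-4 + b\right) - 4 = -8 + b$)
$j{\left(O{\left(-1,5 \right)} \right)} \left(-23\right) \left(-44\right) = \left(-8 + \left(50 - 50\right)\right) \left(-23\right) \left(-44\right) = \left(-8 + 0\right) \left(-23\right) \left(-44\right) = \left(-8\right) \left(-23\right) \left(-44\right) = 184 \left(-44\right) = -8096$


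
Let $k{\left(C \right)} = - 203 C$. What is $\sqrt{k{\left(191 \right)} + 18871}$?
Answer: $i \sqrt{19902} \approx 141.07 i$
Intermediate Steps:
$\sqrt{k{\left(191 \right)} + 18871} = \sqrt{\left(-203\right) 191 + 18871} = \sqrt{-38773 + 18871} = \sqrt{-19902} = i \sqrt{19902}$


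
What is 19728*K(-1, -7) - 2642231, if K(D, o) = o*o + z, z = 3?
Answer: -1616375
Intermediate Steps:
K(D, o) = 3 + o² (K(D, o) = o*o + 3 = o² + 3 = 3 + o²)
19728*K(-1, -7) - 2642231 = 19728*(3 + (-7)²) - 2642231 = 19728*(3 + 49) - 2642231 = 19728*52 - 2642231 = 1025856 - 2642231 = -1616375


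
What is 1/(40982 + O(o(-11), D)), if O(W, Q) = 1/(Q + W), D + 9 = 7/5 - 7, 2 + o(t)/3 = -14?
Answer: 313/12827361 ≈ 2.4401e-5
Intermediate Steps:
o(t) = -48 (o(t) = -6 + 3*(-14) = -6 - 42 = -48)
D = -73/5 (D = -9 + (7/5 - 7) = -9 - 28/5 = -73/5 ≈ -14.600)
1/(40982 + O(o(-11), D)) = 1/(40982 + 1/(-73/5 - 48)) = 1/(40982 + 1/(-313/5)) = 1/(40982 - 5/313) = 1/(12827361/313) = 313/12827361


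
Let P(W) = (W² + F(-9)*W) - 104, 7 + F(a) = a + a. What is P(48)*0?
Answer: 0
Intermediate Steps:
F(a) = -7 + 2*a (F(a) = -7 + (a + a) = -7 + 2*a)
P(W) = -104 + W² - 25*W (P(W) = (W² + (-7 + 2*(-9))*W) - 104 = (W² + (-7 - 18)*W) - 104 = (W² - 25*W) - 104 = -104 + W² - 25*W)
P(48)*0 = (-104 + 48² - 25*48)*0 = (-104 + 2304 - 1200)*0 = 1000*0 = 0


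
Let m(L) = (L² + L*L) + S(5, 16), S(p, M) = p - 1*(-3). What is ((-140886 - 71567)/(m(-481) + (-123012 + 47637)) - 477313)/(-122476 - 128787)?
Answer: 184889789568/97327979365 ≈ 1.8997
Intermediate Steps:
S(p, M) = 3 + p (S(p, M) = p + 3 = 3 + p)
m(L) = 8 + 2*L² (m(L) = (L² + L*L) + (3 + 5) = (L² + L²) + 8 = 2*L² + 8 = 8 + 2*L²)
((-140886 - 71567)/(m(-481) + (-123012 + 47637)) - 477313)/(-122476 - 128787) = ((-140886 - 71567)/((8 + 2*(-481)²) + (-123012 + 47637)) - 477313)/(-122476 - 128787) = (-212453/((8 + 2*231361) - 75375) - 477313)/(-251263) = (-212453/((8 + 462722) - 75375) - 477313)*(-1/251263) = (-212453/(462730 - 75375) - 477313)*(-1/251263) = (-212453/387355 - 477313)*(-1/251263) = -184889789568/387355*(-1/251263) = 184889789568/97327979365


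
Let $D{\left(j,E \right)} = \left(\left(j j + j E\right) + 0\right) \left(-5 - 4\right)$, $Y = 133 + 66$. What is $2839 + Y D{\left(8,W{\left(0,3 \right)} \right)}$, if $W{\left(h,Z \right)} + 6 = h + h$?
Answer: $-25817$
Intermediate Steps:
$Y = 199$
$W{\left(h,Z \right)} = -6 + 2 h$ ($W{\left(h,Z \right)} = -6 + \left(h + h\right) = -6 + 2 h$)
$D{\left(j,E \right)} = - 9 j^{2} - 9 E j$ ($D{\left(j,E \right)} = \left(\left(j^{2} + E j\right) + 0\right) \left(-9\right) = \left(j^{2} + E j\right) \left(-9\right) = - 9 j^{2} - 9 E j$)
$2839 + Y D{\left(8,W{\left(0,3 \right)} \right)} = 2839 + 199 \left(\left(-9\right) 8 \left(\left(-6 + 2 \cdot 0\right) + 8\right)\right) = 2839 + 199 \left(\left(-9\right) 8 \left(\left(-6 + 0\right) + 8\right)\right) = 2839 + 199 \left(\left(-9\right) 8 \left(-6 + 8\right)\right) = 2839 + 199 \left(\left(-9\right) 8 \cdot 2\right) = 2839 + 199 \left(-144\right) = 2839 - 28656 = -25817$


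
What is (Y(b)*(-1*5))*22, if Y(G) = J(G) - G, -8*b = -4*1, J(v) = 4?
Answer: -385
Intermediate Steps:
b = 1/2 (b = -(-1)/2 = -1/8*(-4) = 1/2 ≈ 0.50000)
Y(G) = 4 - G
(Y(b)*(-1*5))*22 = ((4 - 1*1/2)*(-1*5))*22 = ((4 - 1/2)*(-5))*22 = ((7/2)*(-5))*22 = -35/2*22 = -385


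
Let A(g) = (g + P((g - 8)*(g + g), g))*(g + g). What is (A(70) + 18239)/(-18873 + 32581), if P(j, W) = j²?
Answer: 10547964039/13708 ≈ 7.6948e+5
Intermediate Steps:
A(g) = 2*g*(g + 4*g²*(-8 + g)²) (A(g) = (g + ((g - 8)*(g + g))²)*(g + g) = (g + ((-8 + g)*(2*g))²)*(2*g) = (g + (2*g*(-8 + g))²)*(2*g) = (g + 4*g²*(-8 + g)²)*(2*g) = 2*g*(g + 4*g²*(-8 + g)²))
(A(70) + 18239)/(-18873 + 32581) = (70²*(2 + 8*70*(-8 + 70)²) + 18239)/(-18873 + 32581) = (4900*(2 + 8*70*62²) + 18239)/13708 = (4900*(2 + 8*70*3844) + 18239)*(1/13708) = (4900*(2 + 2152640) + 18239)*(1/13708) = (4900*2152642 + 18239)*(1/13708) = (10547945800 + 18239)*(1/13708) = 10547964039*(1/13708) = 10547964039/13708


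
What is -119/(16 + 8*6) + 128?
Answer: 8073/64 ≈ 126.14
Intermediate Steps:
-119/(16 + 8*6) + 128 = -119/(16 + 48) + 128 = -119/64 + 128 = 8073/64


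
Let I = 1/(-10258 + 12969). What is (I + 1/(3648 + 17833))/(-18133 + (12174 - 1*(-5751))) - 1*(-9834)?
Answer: 7444877717910/757054883 ≈ 9834.0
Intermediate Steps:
I = 1/2711 ≈ 0.00036887
(I + 1/(3648 + 17833))/(-18133 + (12174 - 1*(-5751))) - 1*(-9834) = (1/2711 + 1/(3648 + 17833))/(-18133 + (12174 - 1*(-5751))) - 1*(-9834) = (1/2711 + 1/21481)/(-18133 + (12174 + 5751)) + 9834 = (1/2711 + 1/21481)/(-18133 + 17925) + 9834 = (24192/58234991)/(-208) + 9834 = (24192/58234991)*(-1/208) + 9834 = -1512/757054883 + 9834 = 7444877717910/757054883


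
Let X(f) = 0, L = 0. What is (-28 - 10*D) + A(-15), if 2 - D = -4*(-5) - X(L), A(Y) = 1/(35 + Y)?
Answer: 3041/20 ≈ 152.05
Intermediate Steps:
D = -18 (D = 2 - (-4*(-5) - 1*0) = 2 - (20 + 0) = 2 - 1*20 = 2 - 20 = -18)
(-28 - 10*D) + A(-15) = (-28 - 10*(-18)) + 1/(35 - 15) = (-28 + 180) + 1/20 = 152 + 1/20 = 3041/20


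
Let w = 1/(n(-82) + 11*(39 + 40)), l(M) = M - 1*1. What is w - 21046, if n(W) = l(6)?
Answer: -18394203/874 ≈ -21046.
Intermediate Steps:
l(M) = -1 + M (l(M) = M - 1 = -1 + M)
n(W) = 5 (n(W) = -1 + 6 = 5)
w = 1/874 (w = 1/(5 + 11*(39 + 40)) = 1/(5 + 11*79) = 1/(5 + 869) = 1/874 ≈ 0.0011442)
w - 21046 = 1/874 - 21046 = -18394203/874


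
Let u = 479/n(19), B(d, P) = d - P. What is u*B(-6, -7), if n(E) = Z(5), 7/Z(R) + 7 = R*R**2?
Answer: 56522/7 ≈ 8074.6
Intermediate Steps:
Z(R) = 7/(-7 + R**3) (Z(R) = 7/(-7 + R*R**2) = 7/(-7 + R**3))
n(E) = 7/118 (n(E) = 7/(-7 + 5**3) = 7/(-7 + 125) = 7/118)
u = 56522/7 (u = 479/(7/118) = 479*(118/7) = 56522/7 ≈ 8074.6)
u*B(-6, -7) = 56522*(-6 - 1*(-7))/7 = 56522*(-6 + 7)/7 = (56522/7)*1 = 56522/7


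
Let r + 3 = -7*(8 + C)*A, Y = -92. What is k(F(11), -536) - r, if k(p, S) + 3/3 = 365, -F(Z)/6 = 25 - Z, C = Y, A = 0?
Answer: 367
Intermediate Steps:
C = -92
F(Z) = -150 + 6*Z (F(Z) = -6*(25 - Z) = -150 + 6*Z)
k(p, S) = 364 (k(p, S) = -1 + 365 = 364)
r = -3 (r = -3 - 7*(8 - 92)*0 = -3 - (-588)*0 = -3 - 7*0 = -3 + 0 = -3)
k(F(11), -536) - r = 364 - 1*(-3) = 364 + 3 = 367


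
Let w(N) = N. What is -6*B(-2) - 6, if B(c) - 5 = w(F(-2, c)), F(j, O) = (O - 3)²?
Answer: -186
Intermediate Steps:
F(j, O) = (-3 + O)²
B(c) = 5 + (-3 + c)²
-6*B(-2) - 6 = -6*(5 + (-3 - 2)²) - 6 = -6*(5 + (-5)²) - 6 = -6*(5 + 25) - 6 = -6*30 - 6 = -180 - 6 = -186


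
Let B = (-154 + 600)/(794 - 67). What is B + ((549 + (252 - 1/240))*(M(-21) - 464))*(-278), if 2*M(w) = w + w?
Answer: 1884353794403/17448 ≈ 1.0800e+8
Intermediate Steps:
B = 446/727 ≈ 0.61348
M(w) = w (M(w) = (w + w)/2 = (2*w)/2 = w)
B + ((549 + (252 - 1/240))*(M(-21) - 464))*(-278) = 446/727 + ((549 + (252 - 1/240))*(-21 - 464))*(-278) = 446/727 + ((549 + (252 - 1*1/240))*(-485))*(-278) = 446/727 + ((549 + (252 - 1/240))*(-485))*(-278) = 446/727 + ((549 + 60479/240)*(-485))*(-278) = 446/727 + ((192239/240)*(-485))*(-278) = 446/727 - 18647183/48*(-278) = 446/727 + 2591958437/24 = 1884353794403/17448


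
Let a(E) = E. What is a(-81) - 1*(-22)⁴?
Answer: -234337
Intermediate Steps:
a(-81) - 1*(-22)⁴ = -81 - 1*(-22)⁴ = -81 - 1*234256 = -81 - 234256 = -234337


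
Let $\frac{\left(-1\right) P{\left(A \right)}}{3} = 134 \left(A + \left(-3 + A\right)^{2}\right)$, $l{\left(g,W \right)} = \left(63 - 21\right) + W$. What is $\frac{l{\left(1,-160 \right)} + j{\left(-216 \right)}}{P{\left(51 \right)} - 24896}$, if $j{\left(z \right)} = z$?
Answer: $\frac{1}{2909} \approx 0.00034376$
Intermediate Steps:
$l{\left(g,W \right)} = 42 + W$
$P{\left(A \right)} = - 402 A - 402 \left(-3 + A\right)^{2}$ ($P{\left(A \right)} = - 3 \cdot 134 \left(A + \left(-3 + A\right)^{2}\right) = - 3 \left(134 A + 134 \left(-3 + A\right)^{2}\right) = - 402 A - 402 \left(-3 + A\right)^{2}$)
$\frac{l{\left(1,-160 \right)} + j{\left(-216 \right)}}{P{\left(51 \right)} - 24896} = \frac{\left(42 - 160\right) - 216}{\left(\left(-402\right) 51 - 402 \left(-3 + 51\right)^{2}\right) - 24896} = \frac{-118 - 216}{\left(-20502 - 402 \cdot 48^{2}\right) - 24896} = - \frac{334}{\left(-20502 - 926208\right) - 24896} = - \frac{334}{-946710 - 24896} = - \frac{334}{-971606} = \left(-334\right) \left(- \frac{1}{971606}\right) = \frac{1}{2909}$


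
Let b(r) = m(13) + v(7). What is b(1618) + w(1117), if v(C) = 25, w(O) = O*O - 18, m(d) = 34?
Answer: 1247730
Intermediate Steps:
w(O) = -18 + O² (w(O) = O² - 18 = -18 + O²)
b(r) = 59 (b(r) = 34 + 25 = 59)
b(1618) + w(1117) = 59 + (-18 + 1117²) = 59 + (-18 + 1247689) = 59 + 1247671 = 1247730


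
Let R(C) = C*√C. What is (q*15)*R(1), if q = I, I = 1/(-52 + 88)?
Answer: 5/12 ≈ 0.41667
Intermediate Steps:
R(C) = C^(3/2)
I = 1/36 ≈ 0.027778
q = 1/36 ≈ 0.027778
(q*15)*R(1) = ((1/36)*15)*1^(3/2) = (5/12)*1 = 5/12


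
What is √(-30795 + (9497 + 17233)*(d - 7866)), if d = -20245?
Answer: 5*I*√30057513 ≈ 27412.0*I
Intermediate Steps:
√(-30795 + (9497 + 17233)*(d - 7866)) = √(-30795 + (9497 + 17233)*(-20245 - 7866)) = √(-30795 + 26730*(-28111)) = √(-30795 - 751407030) = √(-751437825) = 5*I*√30057513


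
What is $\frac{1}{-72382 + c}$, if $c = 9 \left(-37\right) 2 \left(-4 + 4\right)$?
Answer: $- \frac{1}{72382} \approx -1.3816 \cdot 10^{-5}$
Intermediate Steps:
$c = 0$ ($c = - 333 \cdot 2 \cdot 0 = \left(-333\right) 0 = 0$)
$\frac{1}{-72382 + c} = \frac{1}{-72382 + 0} = \frac{1}{-72382} = - \frac{1}{72382}$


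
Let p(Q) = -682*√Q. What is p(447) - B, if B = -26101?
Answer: 26101 - 682*√447 ≈ 11682.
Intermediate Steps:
p(447) - B = -682*√447 - 1*(-26101) = -682*√447 + 26101 = 26101 - 682*√447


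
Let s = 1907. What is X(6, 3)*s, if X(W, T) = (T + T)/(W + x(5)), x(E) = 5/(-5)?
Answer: 11442/5 ≈ 2288.4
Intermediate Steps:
x(E) = -1 (x(E) = 5*(-⅕) = -1)
X(W, T) = 2*T/(-1 + W) (X(W, T) = (T + T)/(W - 1) = (2*T)/(-1 + W) = 2*T/(-1 + W))
X(6, 3)*s = (2*3/(-1 + 6))*1907 = (2*3/5)*1907 = (2*3*(⅕))*1907 = (6/5)*1907 = 11442/5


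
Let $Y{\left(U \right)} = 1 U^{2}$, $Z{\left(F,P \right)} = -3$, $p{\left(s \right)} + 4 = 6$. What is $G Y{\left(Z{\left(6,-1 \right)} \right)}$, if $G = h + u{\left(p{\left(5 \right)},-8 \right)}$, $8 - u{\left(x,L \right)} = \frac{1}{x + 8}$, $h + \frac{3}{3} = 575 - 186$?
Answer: $\frac{35631}{10} \approx 3563.1$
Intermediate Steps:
$p{\left(s \right)} = 2$ ($p{\left(s \right)} = -4 + 6 = 2$)
$Y{\left(U \right)} = U^{2}$
$h = 388$ ($h = -1 + \left(575 - 186\right) = -1 + 389 = 388$)
$u{\left(x,L \right)} = 8 - \frac{1}{8 + x}$ ($u{\left(x,L \right)} = 8 - \frac{1}{x + 8} = 8 - \frac{1}{8 + x}$)
$G = \frac{3959}{10}$ ($G = 388 + \frac{63 + 8 \cdot 2}{8 + 2} = 388 + \frac{63 + 16}{10} = 388 + \frac{1}{10} \cdot 79 = 388 + \frac{79}{10} = \frac{3959}{10} \approx 395.9$)
$G Y{\left(Z{\left(6,-1 \right)} \right)} = \frac{3959 \left(-3\right)^{2}}{10} = \frac{3959}{10} \cdot 9 = \frac{35631}{10}$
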